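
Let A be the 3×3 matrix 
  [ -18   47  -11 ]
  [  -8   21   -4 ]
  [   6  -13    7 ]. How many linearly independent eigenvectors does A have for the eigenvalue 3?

1

A − 3I = [[-21, 47, -11], [-8, 18, -4], [6, -13, 4]].
This matrix has rank 2, so its null space has dimension 3 − 2 = 1.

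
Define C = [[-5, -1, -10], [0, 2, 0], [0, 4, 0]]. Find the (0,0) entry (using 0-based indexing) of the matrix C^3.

-125

Characteristic polynomial: s^3 + 3s^2 - 10s = s(s - 2)(s + 5), so the eigenvalues are -5, 0, 2.
s=0: eigenvector (-2, 0, 1).
s=2: eigenvector (-3, 1, 2).
s=-5: eigenvector (1, 0, 0).
P = [[-2, -3, 1], [0, 1, 0], [1, 2, 0]], D = diag(0, 2, -5), P⁻¹ = [[0, -2, 1], [0, 1, 0], [1, -1, 2]].
C³ = P·diag(0, 8, -125)·P⁻¹ = [[-125, 101, -250], [0, 8, 0], [0, 16, 0]].
The requested entry is -125.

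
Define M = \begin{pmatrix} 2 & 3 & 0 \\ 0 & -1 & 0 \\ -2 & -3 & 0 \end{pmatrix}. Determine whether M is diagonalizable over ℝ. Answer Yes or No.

Yes

Characteristic polynomial: p(λ) = λ^3 - λ^2 - 2λ = λ(λ - 2)(λ + 1).
All 3 eigenvalues are distinct, so M is diagonalizable.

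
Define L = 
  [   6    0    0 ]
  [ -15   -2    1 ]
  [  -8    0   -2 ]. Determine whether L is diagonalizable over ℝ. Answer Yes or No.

No

Characteristic polynomial: p(t) = t^3 - 2t^2 - 20t - 24 = (t - 6)(t + 2)^2.
t = -2 has algebraic multiplicity 2; rank(L + 2I) = 2, so geometric multiplicity = 1.
Geometric multiplicity < algebraic multiplicity, so L is not diagonalizable.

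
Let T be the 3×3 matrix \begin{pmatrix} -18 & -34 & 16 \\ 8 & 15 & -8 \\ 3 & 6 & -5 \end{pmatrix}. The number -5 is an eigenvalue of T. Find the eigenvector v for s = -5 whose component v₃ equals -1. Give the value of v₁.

4

T + 5I = [[-13, -34, 16], [8, 20, -8], [3, 6, 0]].
Solving (T + 5I)v = 0 gives the eigenspace spanned by (4, -2, -1).
With v₃ = -1, v = (4, -2, -1), so v₁ = 4.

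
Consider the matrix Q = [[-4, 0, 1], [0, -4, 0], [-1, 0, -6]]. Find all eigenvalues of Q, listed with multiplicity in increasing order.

-5, -5, -4

Characteristic polynomial: p(r) = r^3 + 14r^2 + 65r + 100 = (r + 4)(r + 5)^2.
Roots (with multiplicity): -5, -5, -4.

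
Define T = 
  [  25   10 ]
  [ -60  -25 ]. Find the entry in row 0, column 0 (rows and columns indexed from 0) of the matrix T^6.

Characteristic polynomial: r^2 - 25 = (r - 5)(r + 5), so the eigenvalues are -5, 5.
r=-5: eigenvector (1, -3).
r=5: eigenvector (1, -2).
P = [[1, 1], [-3, -2]], D = diag(-5, 5), P⁻¹ = [[-2, -1], [3, 1]].
T⁶ = P·diag(15625, 15625)·P⁻¹ = [[15625, 0], [0, 15625]].
The requested entry is 15625.

15625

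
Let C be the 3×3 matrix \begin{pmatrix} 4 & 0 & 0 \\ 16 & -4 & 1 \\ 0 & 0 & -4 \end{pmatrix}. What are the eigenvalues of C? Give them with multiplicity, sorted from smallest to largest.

-4, -4, 4

Characteristic polynomial: p(μ) = μ^3 + 4μ^2 - 16μ - 64 = (μ - 4)(μ + 4)^2.
Roots (with multiplicity): -4, -4, 4.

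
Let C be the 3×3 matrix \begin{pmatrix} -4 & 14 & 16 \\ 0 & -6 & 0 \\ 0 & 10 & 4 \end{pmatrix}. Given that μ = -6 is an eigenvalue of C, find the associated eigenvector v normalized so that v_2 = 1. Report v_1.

1

C + 6I = [[2, 14, 16], [0, 0, 0], [0, 10, 10]].
Solving (C + 6I)v = 0 gives the eigenspace spanned by (1, 1, -1).
With v_2 = 1, v = (1, 1, -1), so v_1 = 1.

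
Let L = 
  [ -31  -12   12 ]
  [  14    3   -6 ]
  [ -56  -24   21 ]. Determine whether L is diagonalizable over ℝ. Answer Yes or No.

Characteristic polynomial: p(t) = t^3 + 7t^2 + 15t + 9 = (t + 1)(t + 3)^2.
t = -3 has algebraic multiplicity 2; rank(L + 3I) = 1, so geometric multiplicity = 2.
Every eigenvalue has geometric = algebraic multiplicity, so L is diagonalizable.

Yes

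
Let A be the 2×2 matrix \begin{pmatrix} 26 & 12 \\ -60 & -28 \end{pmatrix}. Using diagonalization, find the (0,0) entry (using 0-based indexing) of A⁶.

-16064

Characteristic polynomial: λ^2 + 2λ - 8 = (λ - 2)(λ + 4), so the eigenvalues are -4, 2.
λ=-4: eigenvector (-2, 5).
λ=2: eigenvector (1, -2).
P = [[-2, 1], [5, -2]], D = diag(-4, 2), P⁻¹ = [[2, 1], [5, 2]].
A⁶ = P·diag(4096, 64)·P⁻¹ = [[-16064, -8064], [40320, 20224]].
The requested entry is -16064.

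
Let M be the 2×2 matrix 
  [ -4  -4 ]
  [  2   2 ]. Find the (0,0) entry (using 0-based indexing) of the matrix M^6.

Characteristic polynomial: λ^2 + 2λ = λ(λ + 2), so the eigenvalues are -2, 0.
λ=-2: eigenvector (2, -1).
λ=0: eigenvector (-1, 1).
P = [[2, -1], [-1, 1]], D = diag(-2, 0), P⁻¹ = [[1, 1], [1, 2]].
M⁶ = P·diag(64, 0)·P⁻¹ = [[128, 128], [-64, -64]].
The requested entry is 128.

128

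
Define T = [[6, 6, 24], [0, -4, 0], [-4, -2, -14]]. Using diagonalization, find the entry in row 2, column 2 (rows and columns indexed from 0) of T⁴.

Characteristic polynomial: r^3 + 12r^2 + 44r + 48 = (r + 2)(r + 4)(r + 6), so the eigenvalues are -6, -4, -2.
r=-2: eigenvector (3, 0, -1).
r=-4: eigenvector (-3, 1, 1).
r=-6: eigenvector (-2, 0, 1).
P = [[3, -3, -2], [0, 1, 0], [-1, 1, 1]], D = diag(-2, -4, -6), P⁻¹ = [[1, 1, 2], [0, 1, 0], [1, 0, 3]].
T⁴ = P·diag(16, 256, 1296)·P⁻¹ = [[-2544, -720, -7680], [0, 256, 0], [1280, 240, 3856]].
The requested entry is 3856.

3856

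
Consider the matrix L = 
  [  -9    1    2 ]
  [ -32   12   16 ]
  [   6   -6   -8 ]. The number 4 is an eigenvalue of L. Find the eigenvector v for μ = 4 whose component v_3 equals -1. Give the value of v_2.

L − 4I = [[-13, 1, 2], [-32, 8, 16], [6, -6, -12]].
Solving (L − 4I)v = 0 gives the eigenspace spanned by (0, 2, -1).
With v_3 = -1, v = (0, 2, -1), so v_2 = 2.

2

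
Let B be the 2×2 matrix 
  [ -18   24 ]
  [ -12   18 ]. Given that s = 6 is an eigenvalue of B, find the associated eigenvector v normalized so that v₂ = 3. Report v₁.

B − 6I = [[-24, 24], [-12, 12]].
Solving (B − 6I)v = 0 gives the eigenspace spanned by (3, 3).
With v₂ = 3, v = (3, 3), so v₁ = 3.

3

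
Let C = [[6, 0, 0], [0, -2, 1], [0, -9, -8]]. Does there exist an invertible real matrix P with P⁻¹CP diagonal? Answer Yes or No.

Characteristic polynomial: p(s) = s^3 + 4s^2 - 35s - 150 = (s - 6)(s + 5)^2.
s = -5 has algebraic multiplicity 2; rank(C + 5I) = 2, so geometric multiplicity = 1.
Geometric multiplicity < algebraic multiplicity, so C is not diagonalizable.

No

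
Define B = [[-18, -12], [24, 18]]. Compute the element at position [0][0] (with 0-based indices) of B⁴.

1296

Characteristic polynomial: λ^2 - 36 = (λ - 6)(λ + 6), so the eigenvalues are -6, 6.
λ=6: eigenvector (-1, 2).
λ=-6: eigenvector (1, -1).
P = [[-1, 1], [2, -1]], D = diag(6, -6), P⁻¹ = [[1, 1], [2, 1]].
B⁴ = P·diag(1296, 1296)·P⁻¹ = [[1296, 0], [0, 1296]].
The requested entry is 1296.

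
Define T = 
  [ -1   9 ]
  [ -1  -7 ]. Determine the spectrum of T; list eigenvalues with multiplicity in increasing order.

Characteristic polynomial: p(r) = r^2 + 8r + 16 = (r + 4)^2.
Roots (with multiplicity): -4, -4.

-4, -4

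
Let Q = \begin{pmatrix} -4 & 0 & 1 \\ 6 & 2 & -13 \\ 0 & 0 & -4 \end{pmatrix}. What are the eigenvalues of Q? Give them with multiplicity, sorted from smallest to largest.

Characteristic polynomial: p(s) = s^3 + 6s^2 - 32 = (s - 2)(s + 4)^2.
Roots (with multiplicity): -4, -4, 2.

-4, -4, 2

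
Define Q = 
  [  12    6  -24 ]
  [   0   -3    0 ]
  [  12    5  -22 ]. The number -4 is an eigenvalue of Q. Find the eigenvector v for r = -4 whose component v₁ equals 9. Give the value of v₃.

6

Q + 4I = [[16, 6, -24], [0, 1, 0], [12, 5, -18]].
Solving (Q + 4I)v = 0 gives the eigenspace spanned by (9, 0, 6).
With v₁ = 9, v = (9, 0, 6), so v₃ = 6.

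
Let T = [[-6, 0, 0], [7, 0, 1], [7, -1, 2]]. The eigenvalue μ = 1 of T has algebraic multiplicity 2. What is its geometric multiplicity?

1

T − 1I = [[-7, 0, 0], [7, -1, 1], [7, -1, 1]].
This matrix has rank 2, so its null space has dimension 3 − 2 = 1.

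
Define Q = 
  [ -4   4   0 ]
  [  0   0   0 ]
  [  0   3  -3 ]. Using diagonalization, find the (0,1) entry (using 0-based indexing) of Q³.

Characteristic polynomial: λ^3 + 7λ^2 + 12λ = λ(λ + 3)(λ + 4), so the eigenvalues are -4, -3, 0.
λ=-4: eigenvector (1, 0, 0).
λ=-3: eigenvector (0, 0, 1).
λ=0: eigenvector (1, 1, 1).
P = [[1, 0, 1], [0, 0, 1], [0, 1, 1]], D = diag(-4, -3, 0), P⁻¹ = [[1, -1, 0], [0, -1, 1], [0, 1, 0]].
Q³ = P·diag(-64, -27, 0)·P⁻¹ = [[-64, 64, 0], [0, 0, 0], [0, 27, -27]].
The requested entry is 64.

64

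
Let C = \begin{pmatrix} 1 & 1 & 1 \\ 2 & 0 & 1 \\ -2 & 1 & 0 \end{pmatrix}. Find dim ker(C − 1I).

C − 1I = [[0, 1, 1], [2, -1, 1], [-2, 1, -1]].
This matrix has rank 2, so its null space has dimension 3 − 2 = 1.

1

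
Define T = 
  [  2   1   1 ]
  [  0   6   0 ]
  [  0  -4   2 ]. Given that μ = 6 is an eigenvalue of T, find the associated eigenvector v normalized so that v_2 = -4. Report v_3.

T − 6I = [[-4, 1, 1], [0, 0, 0], [0, -4, -4]].
Solving (T − 6I)v = 0 gives the eigenspace spanned by (0, -4, 4).
With v_2 = -4, v = (0, -4, 4), so v_3 = 4.

4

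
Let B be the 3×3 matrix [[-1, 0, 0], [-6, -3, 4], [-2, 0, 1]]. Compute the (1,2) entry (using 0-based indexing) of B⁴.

-80

Characteristic polynomial: t^3 + 3t^2 - t - 3 = (t - 1)(t + 1)(t + 3), so the eigenvalues are -3, -1, 1.
t=-1: eigenvector (1, -1, 1).
t=-3: eigenvector (0, 1, 0).
t=1: eigenvector (0, 1, 1).
P = [[1, 0, 0], [-1, 1, 1], [1, 0, 1]], D = diag(-1, -3, 1), P⁻¹ = [[1, 0, 0], [2, 1, -1], [-1, 0, 1]].
B⁴ = P·diag(1, 81, 1)·P⁻¹ = [[1, 0, 0], [160, 81, -80], [0, 0, 1]].
The requested entry is -80.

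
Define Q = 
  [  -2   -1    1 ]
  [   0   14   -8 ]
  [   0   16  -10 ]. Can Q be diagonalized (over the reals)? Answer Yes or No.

No

Characteristic polynomial: p(λ) = λ^3 - 2λ^2 - 20λ - 24 = (λ - 6)(λ + 2)^2.
λ = -2 has algebraic multiplicity 2; rank(Q + 2I) = 2, so geometric multiplicity = 1.
Geometric multiplicity < algebraic multiplicity, so Q is not diagonalizable.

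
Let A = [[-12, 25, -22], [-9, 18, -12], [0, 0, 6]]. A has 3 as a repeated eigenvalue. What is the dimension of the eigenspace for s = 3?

A − 3I = [[-15, 25, -22], [-9, 15, -12], [0, 0, 3]].
This matrix has rank 2, so its null space has dimension 3 − 2 = 1.

1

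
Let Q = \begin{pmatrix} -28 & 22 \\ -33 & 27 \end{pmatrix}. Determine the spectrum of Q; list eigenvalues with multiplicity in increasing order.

-6, 5

Characteristic polynomial: p(λ) = λ^2 + λ - 30 = (λ - 5)(λ + 6).
Roots (with multiplicity): -6, 5.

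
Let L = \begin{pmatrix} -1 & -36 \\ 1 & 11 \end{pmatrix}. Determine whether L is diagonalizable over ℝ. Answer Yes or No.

No

Characteristic polynomial: p(λ) = λ^2 - 10λ + 25 = (λ - 5)^2.
λ = 5 has algebraic multiplicity 2; rank(L − 5I) = 1, so geometric multiplicity = 1.
Geometric multiplicity < algebraic multiplicity, so L is not diagonalizable.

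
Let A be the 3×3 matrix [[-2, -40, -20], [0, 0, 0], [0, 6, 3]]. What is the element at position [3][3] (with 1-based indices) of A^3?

27

Characteristic polynomial: s^3 - s^2 - 6s = s(s - 3)(s + 2), so the eigenvalues are -2, 0, 3.
s=0: eigenvector (0, 1, -2).
s=-2: eigenvector (1, 0, 0).
s=3: eigenvector (-4, 0, 1).
P = [[0, 1, -4], [1, 0, 0], [-2, 0, 1]], D = diag(0, -2, 3), P⁻¹ = [[0, 1, 0], [1, 8, 4], [0, 2, 1]].
A³ = P·diag(0, -8, 27)·P⁻¹ = [[-8, -280, -140], [0, 0, 0], [0, 54, 27]].
The requested entry is 27.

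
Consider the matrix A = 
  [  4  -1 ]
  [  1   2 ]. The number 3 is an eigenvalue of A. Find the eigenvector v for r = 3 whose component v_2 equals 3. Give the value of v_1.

3

A − 3I = [[1, -1], [1, -1]].
Solving (A − 3I)v = 0 gives the eigenspace spanned by (3, 3).
With v_2 = 3, v = (3, 3), so v_1 = 3.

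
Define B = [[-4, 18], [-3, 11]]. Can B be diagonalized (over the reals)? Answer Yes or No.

Yes

Characteristic polynomial: p(λ) = λ^2 - 7λ + 10 = (λ - 5)(λ - 2).
All 2 eigenvalues are distinct, so B is diagonalizable.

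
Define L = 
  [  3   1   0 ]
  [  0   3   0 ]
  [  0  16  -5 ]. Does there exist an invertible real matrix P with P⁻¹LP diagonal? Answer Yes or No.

No

Characteristic polynomial: p(r) = r^3 - r^2 - 21r + 45 = (r - 3)^2(r + 5).
r = 3 has algebraic multiplicity 2; rank(L − 3I) = 2, so geometric multiplicity = 1.
Geometric multiplicity < algebraic multiplicity, so L is not diagonalizable.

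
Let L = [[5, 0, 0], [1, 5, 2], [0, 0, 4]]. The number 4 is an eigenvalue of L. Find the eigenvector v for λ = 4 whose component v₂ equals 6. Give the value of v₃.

L − 4I = [[1, 0, 0], [1, 1, 2], [0, 0, 0]].
Solving (L − 4I)v = 0 gives the eigenspace spanned by (0, 6, -3).
With v₂ = 6, v = (0, 6, -3), so v₃ = -3.

-3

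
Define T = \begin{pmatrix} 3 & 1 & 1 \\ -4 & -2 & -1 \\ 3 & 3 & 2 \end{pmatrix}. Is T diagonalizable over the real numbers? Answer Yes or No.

No

Characteristic polynomial: p(λ) = λ^3 - 3λ^2 + 4 = (λ - 2)^2(λ + 1).
λ = 2 has algebraic multiplicity 2; rank(T − 2I) = 2, so geometric multiplicity = 1.
Geometric multiplicity < algebraic multiplicity, so T is not diagonalizable.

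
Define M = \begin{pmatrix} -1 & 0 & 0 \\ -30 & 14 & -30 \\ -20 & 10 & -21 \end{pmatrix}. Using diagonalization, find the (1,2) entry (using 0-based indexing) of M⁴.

Characteristic polynomial: t^3 + 8t^2 + 13t + 6 = (t + 1)^2(t + 6), so the eigenvalues are -6, -1, -1.
t=-1: eigenvector (1, 0, -1).
t=-6: eigenvector (0, -3, -2).
t=-1: eigenvector (0, 2, 1).
P = [[1, 0, 0], [0, -3, 2], [-1, -2, 1]], D = diag(-1, -6, -1), P⁻¹ = [[1, 0, 0], [-2, 1, -2], [-3, 2, -3]].
M⁴ = P·diag(1, 1296, 1)·P⁻¹ = [[1, 0, 0], [7770, -3884, 7770], [5180, -2590, 5181]].
The requested entry is 7770.

7770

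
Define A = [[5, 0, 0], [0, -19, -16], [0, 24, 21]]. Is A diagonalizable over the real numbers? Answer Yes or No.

Yes

Characteristic polynomial: p(μ) = μ^3 - 7μ^2 - 5μ + 75 = (μ - 5)^2(μ + 3).
μ = 5 has algebraic multiplicity 2; rank(A − 5I) = 1, so geometric multiplicity = 2.
Every eigenvalue has geometric = algebraic multiplicity, so A is diagonalizable.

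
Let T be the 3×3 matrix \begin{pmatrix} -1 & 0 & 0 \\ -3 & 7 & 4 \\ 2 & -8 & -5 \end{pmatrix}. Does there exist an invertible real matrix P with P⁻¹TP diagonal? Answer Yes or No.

No

Characteristic polynomial: p(λ) = λ^3 - λ^2 - 5λ - 3 = (λ - 3)(λ + 1)^2.
λ = -1 has algebraic multiplicity 2; rank(T + 1I) = 2, so geometric multiplicity = 1.
Geometric multiplicity < algebraic multiplicity, so T is not diagonalizable.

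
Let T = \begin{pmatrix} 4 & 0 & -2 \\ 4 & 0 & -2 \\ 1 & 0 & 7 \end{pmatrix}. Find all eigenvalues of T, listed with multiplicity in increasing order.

0, 5, 6

Characteristic polynomial: p(r) = r^3 - 11r^2 + 30r = r(r - 6)(r - 5).
Roots (with multiplicity): 0, 5, 6.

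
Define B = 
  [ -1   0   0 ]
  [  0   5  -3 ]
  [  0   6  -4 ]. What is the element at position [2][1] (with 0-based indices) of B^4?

30

Characteristic polynomial: s^3 - 3s - 2 = (s - 2)(s + 1)^2, so the eigenvalues are -1, -1, 2.
s=-1: eigenvector (-1, 1, 2).
s=2: eigenvector (0, 1, 1).
s=-1: eigenvector (1, 0, 0).
P = [[-1, 0, 1], [1, 1, 0], [2, 1, 0]], D = diag(-1, 2, -1), P⁻¹ = [[0, -1, 1], [0, 2, -1], [1, -1, 1]].
B⁴ = P·diag(1, 16, 1)·P⁻¹ = [[1, 0, 0], [0, 31, -15], [0, 30, -14]].
The requested entry is 30.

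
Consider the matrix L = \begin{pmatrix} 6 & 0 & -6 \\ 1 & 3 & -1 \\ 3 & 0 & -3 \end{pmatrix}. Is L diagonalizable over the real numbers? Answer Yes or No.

Characteristic polynomial: p(t) = t^3 - 6t^2 + 9t = t(t - 3)^2.
t = 3 has algebraic multiplicity 2; rank(L − 3I) = 2, so geometric multiplicity = 1.
Geometric multiplicity < algebraic multiplicity, so L is not diagonalizable.

No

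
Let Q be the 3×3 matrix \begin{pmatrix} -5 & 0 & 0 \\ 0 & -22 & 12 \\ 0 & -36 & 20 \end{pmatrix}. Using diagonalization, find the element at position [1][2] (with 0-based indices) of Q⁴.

-480

Characteristic polynomial: λ^3 + 7λ^2 + 2λ - 40 = (λ - 2)(λ + 4)(λ + 5), so the eigenvalues are -5, -4, 2.
λ=-5: eigenvector (1, 0, 0).
λ=2: eigenvector (0, 1, 2).
λ=-4: eigenvector (0, -2, -3).
P = [[1, 0, 0], [0, 1, -2], [0, 2, -3]], D = diag(-5, 2, -4), P⁻¹ = [[1, 0, 0], [0, -3, 2], [0, -2, 1]].
Q⁴ = P·diag(625, 16, 256)·P⁻¹ = [[625, 0, 0], [0, 976, -480], [0, 1440, -704]].
The requested entry is -480.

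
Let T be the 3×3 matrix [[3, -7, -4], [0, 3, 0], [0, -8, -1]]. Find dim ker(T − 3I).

T − 3I = [[0, -7, -4], [0, 0, 0], [0, -8, -4]].
This matrix has rank 2, so its null space has dimension 3 − 2 = 1.

1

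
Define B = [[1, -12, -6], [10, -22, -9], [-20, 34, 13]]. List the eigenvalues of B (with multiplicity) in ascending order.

Characteristic polynomial: p(r) = r^3 + 8r^2 + 11r - 20 = (r - 1)(r + 4)(r + 5).
Roots (with multiplicity): -5, -4, 1.

-5, -4, 1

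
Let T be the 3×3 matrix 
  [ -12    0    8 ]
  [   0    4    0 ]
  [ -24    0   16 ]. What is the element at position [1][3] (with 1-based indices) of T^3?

Characteristic polynomial: μ^3 - 8μ^2 + 16μ = μ(μ - 4)^2, so the eigenvalues are 0, 4, 4.
μ=4: eigenvector (-1, 0, -2).
μ=4: eigenvector (0, 1, 0).
μ=0: eigenvector (2, 0, 3).
P = [[-1, 0, 2], [0, 1, 0], [-2, 0, 3]], D = diag(4, 4, 0), P⁻¹ = [[3, 0, -2], [0, 1, 0], [2, 0, -1]].
T³ = P·diag(64, 64, 0)·P⁻¹ = [[-192, 0, 128], [0, 64, 0], [-384, 0, 256]].
The requested entry is 128.

128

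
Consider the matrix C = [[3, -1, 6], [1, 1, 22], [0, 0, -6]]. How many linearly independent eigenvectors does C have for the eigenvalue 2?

C − 2I = [[1, -1, 6], [1, -1, 22], [0, 0, -8]].
This matrix has rank 2, so its null space has dimension 3 − 2 = 1.

1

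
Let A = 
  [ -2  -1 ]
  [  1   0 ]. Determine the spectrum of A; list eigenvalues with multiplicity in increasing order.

-1, -1

Characteristic polynomial: p(t) = t^2 + 2t + 1 = (t + 1)^2.
Roots (with multiplicity): -1, -1.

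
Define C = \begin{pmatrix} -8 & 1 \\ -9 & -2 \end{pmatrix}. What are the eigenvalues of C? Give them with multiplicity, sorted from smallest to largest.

Characteristic polynomial: p(s) = s^2 + 10s + 25 = (s + 5)^2.
Roots (with multiplicity): -5, -5.

-5, -5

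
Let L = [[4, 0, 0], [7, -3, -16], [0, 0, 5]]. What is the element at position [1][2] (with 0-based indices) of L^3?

Characteristic polynomial: s^3 - 6s^2 - 7s + 60 = (s - 5)(s - 4)(s + 3), so the eigenvalues are -3, 4, 5.
s=4: eigenvector (1, 1, 0).
s=-3: eigenvector (0, 1, 0).
s=5: eigenvector (0, -2, 1).
P = [[1, 0, 0], [1, 1, -2], [0, 0, 1]], D = diag(4, -3, 5), P⁻¹ = [[1, 0, 0], [-1, 1, 2], [0, 0, 1]].
L³ = P·diag(64, -27, 125)·P⁻¹ = [[64, 0, 0], [91, -27, -304], [0, 0, 125]].
The requested entry is -304.

-304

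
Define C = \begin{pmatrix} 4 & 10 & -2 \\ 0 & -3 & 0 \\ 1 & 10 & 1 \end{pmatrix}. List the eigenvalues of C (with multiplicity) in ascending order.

Characteristic polynomial: p(λ) = λ^3 - 2λ^2 - 9λ + 18 = (λ - 3)(λ - 2)(λ + 3).
Roots (with multiplicity): -3, 2, 3.

-3, 2, 3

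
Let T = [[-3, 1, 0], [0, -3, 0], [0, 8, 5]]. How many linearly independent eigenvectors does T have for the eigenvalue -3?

T + 3I = [[0, 1, 0], [0, 0, 0], [0, 8, 8]].
This matrix has rank 2, so its null space has dimension 3 − 2 = 1.

1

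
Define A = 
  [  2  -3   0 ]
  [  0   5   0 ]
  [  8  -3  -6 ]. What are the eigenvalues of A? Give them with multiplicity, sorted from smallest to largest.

-6, 2, 5

Characteristic polynomial: p(μ) = μ^3 - μ^2 - 32μ + 60 = (μ - 5)(μ - 2)(μ + 6).
Roots (with multiplicity): -6, 2, 5.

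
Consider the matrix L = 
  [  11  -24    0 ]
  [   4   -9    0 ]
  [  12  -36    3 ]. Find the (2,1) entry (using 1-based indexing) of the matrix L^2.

Characteristic polynomial: λ^3 - 5λ^2 + 3λ + 9 = (λ - 3)^2(λ + 1), so the eigenvalues are -1, 3, 3.
λ=3: eigenvector (3, 1, 2).
λ=3: eigenvector (0, 0, 1).
λ=-1: eigenvector (2, 1, 3).
P = [[3, 0, 2], [1, 0, 1], [2, 1, 3]], D = diag(3, 3, -1), P⁻¹ = [[1, -2, 0], [1, -5, 1], [-1, 3, 0]].
L² = P·diag(9, 9, 1)·P⁻¹ = [[25, -48, 0], [8, -15, 0], [24, -72, 9]].
The requested entry is 8.

8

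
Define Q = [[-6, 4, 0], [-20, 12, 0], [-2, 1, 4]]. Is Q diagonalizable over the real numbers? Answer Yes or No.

No

Characteristic polynomial: p(s) = s^3 - 10s^2 + 32s - 32 = (s - 4)^2(s - 2).
s = 4 has algebraic multiplicity 2; rank(Q − 4I) = 2, so geometric multiplicity = 1.
Geometric multiplicity < algebraic multiplicity, so Q is not diagonalizable.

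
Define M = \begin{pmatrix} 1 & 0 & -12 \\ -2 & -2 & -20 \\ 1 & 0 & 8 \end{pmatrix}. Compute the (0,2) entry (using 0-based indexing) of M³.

-732

Characteristic polynomial: r^3 - 7r^2 + 2r + 40 = (r - 5)(r - 4)(r + 2), so the eigenvalues are -2, 4, 5.
r=5: eigenvector (-3, -2, 1).
r=-2: eigenvector (0, 1, 0).
r=4: eigenvector (4, 2, -1).
P = [[-3, 0, 4], [-2, 1, 2], [1, 0, -1]], D = diag(5, -2, 4), P⁻¹ = [[1, 0, 4], [0, 1, 2], [1, 0, 3]].
M³ = P·diag(125, -8, 64)·P⁻¹ = [[-119, 0, -732], [-122, -8, -632], [61, 0, 308]].
The requested entry is -732.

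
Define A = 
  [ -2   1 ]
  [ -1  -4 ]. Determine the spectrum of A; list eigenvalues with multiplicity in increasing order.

Characteristic polynomial: p(r) = r^2 + 6r + 9 = (r + 3)^2.
Roots (with multiplicity): -3, -3.

-3, -3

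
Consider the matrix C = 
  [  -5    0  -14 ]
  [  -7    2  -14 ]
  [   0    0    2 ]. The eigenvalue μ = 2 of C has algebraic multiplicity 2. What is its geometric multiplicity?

C − 2I = [[-7, 0, -14], [-7, 0, -14], [0, 0, 0]].
This matrix has rank 1, so its null space has dimension 3 − 1 = 2.

2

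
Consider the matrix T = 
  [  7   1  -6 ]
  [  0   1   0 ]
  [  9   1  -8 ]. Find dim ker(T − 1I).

1

T − 1I = [[6, 1, -6], [0, 0, 0], [9, 1, -9]].
This matrix has rank 2, so its null space has dimension 3 − 2 = 1.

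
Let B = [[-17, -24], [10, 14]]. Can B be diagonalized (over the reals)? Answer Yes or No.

Yes

Characteristic polynomial: p(s) = s^2 + 3s + 2 = (s + 1)(s + 2).
All 2 eigenvalues are distinct, so B is diagonalizable.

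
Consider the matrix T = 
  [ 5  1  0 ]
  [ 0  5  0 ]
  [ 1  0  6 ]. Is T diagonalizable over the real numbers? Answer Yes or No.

Characteristic polynomial: p(λ) = λ^3 - 16λ^2 + 85λ - 150 = (λ - 6)(λ - 5)^2.
λ = 5 has algebraic multiplicity 2; rank(T − 5I) = 2, so geometric multiplicity = 1.
Geometric multiplicity < algebraic multiplicity, so T is not diagonalizable.

No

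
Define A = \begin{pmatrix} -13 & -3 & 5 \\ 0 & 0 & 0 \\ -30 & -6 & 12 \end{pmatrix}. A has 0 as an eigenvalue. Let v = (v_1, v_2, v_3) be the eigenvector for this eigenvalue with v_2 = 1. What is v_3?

A = [[-13, -3, 5], [0, 0, 0], [-30, -6, 12]].
Solving (A)v = 0 gives the eigenspace spanned by (-1, 1, -2).
With v_2 = 1, v = (-1, 1, -2), so v_3 = -2.

-2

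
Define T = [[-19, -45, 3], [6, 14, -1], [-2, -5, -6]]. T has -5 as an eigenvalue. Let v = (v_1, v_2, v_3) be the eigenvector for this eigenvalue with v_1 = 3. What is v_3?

T + 5I = [[-14, -45, 3], [6, 19, -1], [-2, -5, -1]].
Solving (T + 5I)v = 0 gives the eigenspace spanned by (3, -1, -1).
With v_1 = 3, v = (3, -1, -1), so v_3 = -1.

-1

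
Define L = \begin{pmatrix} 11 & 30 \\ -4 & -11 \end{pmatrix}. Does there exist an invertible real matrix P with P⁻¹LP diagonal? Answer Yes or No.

Characteristic polynomial: p(r) = r^2 - 1 = (r - 1)(r + 1).
All 2 eigenvalues are distinct, so L is diagonalizable.

Yes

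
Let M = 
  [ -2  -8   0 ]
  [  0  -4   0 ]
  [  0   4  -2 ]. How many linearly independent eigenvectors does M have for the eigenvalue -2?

M + 2I = [[0, -8, 0], [0, -2, 0], [0, 4, 0]].
This matrix has rank 1, so its null space has dimension 3 − 1 = 2.

2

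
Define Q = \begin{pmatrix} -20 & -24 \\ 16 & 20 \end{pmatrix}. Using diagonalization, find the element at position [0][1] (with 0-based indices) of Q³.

Characteristic polynomial: t^2 - 16 = (t - 4)(t + 4), so the eigenvalues are -4, 4.
t=-4: eigenvector (3, -2).
t=4: eigenvector (1, -1).
P = [[3, 1], [-2, -1]], D = diag(-4, 4), P⁻¹ = [[1, 1], [-2, -3]].
Q³ = P·diag(-64, 64)·P⁻¹ = [[-320, -384], [256, 320]].
The requested entry is -384.

-384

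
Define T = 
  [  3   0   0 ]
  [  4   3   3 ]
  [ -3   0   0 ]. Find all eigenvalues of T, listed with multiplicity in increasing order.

Characteristic polynomial: p(s) = s^3 - 6s^2 + 9s = s(s - 3)^2.
Roots (with multiplicity): 0, 3, 3.

0, 3, 3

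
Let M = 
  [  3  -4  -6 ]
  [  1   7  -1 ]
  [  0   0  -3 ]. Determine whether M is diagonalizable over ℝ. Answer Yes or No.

No

Characteristic polynomial: p(λ) = λ^3 - 7λ^2 - 5λ + 75 = (λ - 5)^2(λ + 3).
λ = 5 has algebraic multiplicity 2; rank(M − 5I) = 2, so geometric multiplicity = 1.
Geometric multiplicity < algebraic multiplicity, so M is not diagonalizable.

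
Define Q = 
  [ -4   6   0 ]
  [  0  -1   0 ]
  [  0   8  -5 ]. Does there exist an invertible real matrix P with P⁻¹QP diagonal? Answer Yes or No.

Yes

Characteristic polynomial: p(λ) = λ^3 + 10λ^2 + 29λ + 20 = (λ + 1)(λ + 4)(λ + 5).
All 3 eigenvalues are distinct, so Q is diagonalizable.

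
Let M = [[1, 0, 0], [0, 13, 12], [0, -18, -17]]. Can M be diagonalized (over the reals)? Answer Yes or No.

Characteristic polynomial: p(r) = r^3 + 3r^2 - 9r + 5 = (r - 1)^2(r + 5).
r = 1 has algebraic multiplicity 2; rank(M − 1I) = 1, so geometric multiplicity = 2.
Every eigenvalue has geometric = algebraic multiplicity, so M is diagonalizable.

Yes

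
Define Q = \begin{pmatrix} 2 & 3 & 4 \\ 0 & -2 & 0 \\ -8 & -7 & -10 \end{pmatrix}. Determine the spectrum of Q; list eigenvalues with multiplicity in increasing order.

Characteristic polynomial: p(s) = s^3 + 10s^2 + 28s + 24 = (s + 2)^2(s + 6).
Roots (with multiplicity): -6, -2, -2.

-6, -2, -2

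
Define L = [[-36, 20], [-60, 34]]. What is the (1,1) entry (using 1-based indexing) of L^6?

174336

Characteristic polynomial: s^2 + 2s - 24 = (s - 4)(s + 6), so the eigenvalues are -6, 4.
s=4: eigenvector (1, 2).
s=-6: eigenvector (-2, -3).
P = [[1, -2], [2, -3]], D = diag(4, -6), P⁻¹ = [[-3, 2], [-2, 1]].
L⁶ = P·diag(4096, 46656)·P⁻¹ = [[174336, -85120], [255360, -123584]].
The requested entry is 174336.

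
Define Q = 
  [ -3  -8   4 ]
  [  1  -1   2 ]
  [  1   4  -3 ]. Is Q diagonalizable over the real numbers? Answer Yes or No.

No

Characteristic polynomial: p(μ) = μ^3 + 7μ^2 + 11μ + 5 = (μ + 1)^2(μ + 5).
μ = -1 has algebraic multiplicity 2; rank(Q + 1I) = 2, so geometric multiplicity = 1.
Geometric multiplicity < algebraic multiplicity, so Q is not diagonalizable.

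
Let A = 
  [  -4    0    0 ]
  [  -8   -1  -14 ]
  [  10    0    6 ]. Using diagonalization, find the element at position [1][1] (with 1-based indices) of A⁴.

256

Characteristic polynomial: t^3 - t^2 - 26t - 24 = (t - 6)(t + 1)(t + 4), so the eigenvalues are -4, -1, 6.
t=-4: eigenvector (1, -2, -1).
t=-1: eigenvector (0, 1, 0).
t=6: eigenvector (0, -2, 1).
P = [[1, 0, 0], [-2, 1, -2], [-1, 0, 1]], D = diag(-4, -1, 6), P⁻¹ = [[1, 0, 0], [4, 1, 2], [1, 0, 1]].
A⁴ = P·diag(256, 1, 1296)·P⁻¹ = [[256, 0, 0], [-3100, 1, -2590], [1040, 0, 1296]].
The requested entry is 256.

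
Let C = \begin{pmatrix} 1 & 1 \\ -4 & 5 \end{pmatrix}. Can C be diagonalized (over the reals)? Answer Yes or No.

No

Characteristic polynomial: p(t) = t^2 - 6t + 9 = (t - 3)^2.
t = 3 has algebraic multiplicity 2; rank(C − 3I) = 1, so geometric multiplicity = 1.
Geometric multiplicity < algebraic multiplicity, so C is not diagonalizable.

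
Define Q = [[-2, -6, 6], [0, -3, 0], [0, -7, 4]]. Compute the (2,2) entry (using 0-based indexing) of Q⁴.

Characteristic polynomial: μ^3 + μ^2 - 14μ - 24 = (μ - 4)(μ + 2)(μ + 3), so the eigenvalues are -3, -2, 4.
μ=-3: eigenvector (0, 1, 1).
μ=-2: eigenvector (1, 0, 0).
μ=4: eigenvector (1, 0, 1).
P = [[0, 1, 1], [1, 0, 0], [1, 0, 1]], D = diag(-3, -2, 4), P⁻¹ = [[0, 1, 0], [1, 1, -1], [0, -1, 1]].
Q⁴ = P·diag(81, 16, 256)·P⁻¹ = [[16, -240, 240], [0, 81, 0], [0, -175, 256]].
The requested entry is 256.

256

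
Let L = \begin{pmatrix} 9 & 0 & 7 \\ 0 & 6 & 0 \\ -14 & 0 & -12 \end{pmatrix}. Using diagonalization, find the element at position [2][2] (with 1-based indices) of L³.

216

Characteristic polynomial: s^3 - 3s^2 - 28s + 60 = (s - 6)(s - 2)(s + 5), so the eigenvalues are -5, 2, 6.
s=2: eigenvector (1, 0, -1).
s=6: eigenvector (0, 1, 0).
s=-5: eigenvector (-1, 0, 2).
P = [[1, 0, -1], [0, 1, 0], [-1, 0, 2]], D = diag(2, 6, -5), P⁻¹ = [[2, 0, 1], [0, 1, 0], [1, 0, 1]].
L³ = P·diag(8, 216, -125)·P⁻¹ = [[141, 0, 133], [0, 216, 0], [-266, 0, -258]].
The requested entry is 216.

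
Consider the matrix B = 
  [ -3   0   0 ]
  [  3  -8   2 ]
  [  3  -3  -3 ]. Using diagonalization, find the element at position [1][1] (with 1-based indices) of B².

9

Characteristic polynomial: s^3 + 14s^2 + 63s + 90 = (s + 3)(s + 5)(s + 6), so the eigenvalues are -6, -5, -3.
s=-5: eigenvector (0, 2, 3).
s=-6: eigenvector (0, 1, 1).
s=-3: eigenvector (1, 1, 1).
P = [[0, 0, 1], [2, 1, 1], [3, 1, 1]], D = diag(-5, -6, -3), P⁻¹ = [[0, -1, 1], [-1, 3, -2], [1, 0, 0]].
B² = P·diag(25, 36, 9)·P⁻¹ = [[9, 0, 0], [-27, 58, -22], [-27, 33, 3]].
The requested entry is 9.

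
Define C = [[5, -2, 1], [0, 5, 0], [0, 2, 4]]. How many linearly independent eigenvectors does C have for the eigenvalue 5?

C − 5I = [[0, -2, 1], [0, 0, 0], [0, 2, -1]].
This matrix has rank 1, so its null space has dimension 3 − 1 = 2.

2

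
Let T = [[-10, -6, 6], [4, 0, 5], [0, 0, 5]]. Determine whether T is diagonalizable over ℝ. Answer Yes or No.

Characteristic polynomial: p(r) = r^3 + 5r^2 - 26r - 120 = (r - 5)(r + 4)(r + 6).
All 3 eigenvalues are distinct, so T is diagonalizable.

Yes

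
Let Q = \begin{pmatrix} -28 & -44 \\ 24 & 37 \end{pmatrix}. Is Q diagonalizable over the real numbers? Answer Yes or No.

Characteristic polynomial: p(r) = r^2 - 9r + 20 = (r - 5)(r - 4).
All 2 eigenvalues are distinct, so Q is diagonalizable.

Yes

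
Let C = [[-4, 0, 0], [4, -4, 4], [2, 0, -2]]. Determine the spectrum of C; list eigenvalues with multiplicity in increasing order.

-4, -4, -2

Characteristic polynomial: p(λ) = λ^3 + 10λ^2 + 32λ + 32 = (λ + 2)(λ + 4)^2.
Roots (with multiplicity): -4, -4, -2.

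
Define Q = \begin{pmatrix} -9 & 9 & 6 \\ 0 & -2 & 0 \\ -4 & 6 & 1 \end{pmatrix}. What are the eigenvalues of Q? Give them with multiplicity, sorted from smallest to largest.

Characteristic polynomial: p(λ) = λ^3 + 10λ^2 + 31λ + 30 = (λ + 2)(λ + 3)(λ + 5).
Roots (with multiplicity): -5, -3, -2.

-5, -3, -2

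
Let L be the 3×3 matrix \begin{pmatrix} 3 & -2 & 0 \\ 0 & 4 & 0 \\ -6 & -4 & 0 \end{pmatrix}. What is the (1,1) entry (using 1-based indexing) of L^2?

9

Characteristic polynomial: s^3 - 7s^2 + 12s = s(s - 4)(s - 3), so the eigenvalues are 0, 3, 4.
s=3: eigenvector (1, 0, -2).
s=0: eigenvector (0, 0, 1).
s=4: eigenvector (-2, 1, 2).
P = [[1, 0, -2], [0, 0, 1], [-2, 1, 2]], D = diag(3, 0, 4), P⁻¹ = [[1, 2, 0], [2, 2, 1], [0, 1, 0]].
L² = P·diag(9, 0, 16)·P⁻¹ = [[9, -14, 0], [0, 16, 0], [-18, -4, 0]].
The requested entry is 9.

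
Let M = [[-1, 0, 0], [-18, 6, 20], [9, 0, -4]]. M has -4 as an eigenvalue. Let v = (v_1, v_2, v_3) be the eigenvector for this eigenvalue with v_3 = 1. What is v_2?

M + 4I = [[3, 0, 0], [-18, 10, 20], [9, 0, 0]].
Solving (M + 4I)v = 0 gives the eigenspace spanned by (0, -2, 1).
With v_3 = 1, v = (0, -2, 1), so v_2 = -2.

-2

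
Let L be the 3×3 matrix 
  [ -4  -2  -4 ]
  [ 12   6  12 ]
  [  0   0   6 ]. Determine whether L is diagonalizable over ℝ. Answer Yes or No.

Characteristic polynomial: p(r) = r^3 - 8r^2 + 12r = r(r - 6)(r - 2).
All 3 eigenvalues are distinct, so L is diagonalizable.

Yes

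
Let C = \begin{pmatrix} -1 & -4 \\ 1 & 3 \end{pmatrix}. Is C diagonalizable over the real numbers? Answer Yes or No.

Characteristic polynomial: p(λ) = λ^2 - 2λ + 1 = (λ - 1)^2.
λ = 1 has algebraic multiplicity 2; rank(C − 1I) = 1, so geometric multiplicity = 1.
Geometric multiplicity < algebraic multiplicity, so C is not diagonalizable.

No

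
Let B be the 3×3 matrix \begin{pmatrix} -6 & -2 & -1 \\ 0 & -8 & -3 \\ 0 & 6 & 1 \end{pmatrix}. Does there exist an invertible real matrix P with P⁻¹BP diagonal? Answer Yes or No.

Yes

Characteristic polynomial: p(μ) = μ^3 + 13μ^2 + 52μ + 60 = (μ + 2)(μ + 5)(μ + 6).
All 3 eigenvalues are distinct, so B is diagonalizable.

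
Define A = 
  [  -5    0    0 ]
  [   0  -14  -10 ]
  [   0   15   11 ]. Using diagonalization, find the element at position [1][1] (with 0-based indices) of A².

Characteristic polynomial: μ^3 + 8μ^2 + 11μ - 20 = (μ - 1)(μ + 4)(μ + 5), so the eigenvalues are -5, -4, 1.
μ=-5: eigenvector (1, 0, 0).
μ=1: eigenvector (0, 2, -3).
μ=-4: eigenvector (0, 1, -1).
P = [[1, 0, 0], [0, 2, 1], [0, -3, -1]], D = diag(-5, 1, -4), P⁻¹ = [[1, 0, 0], [0, -1, -1], [0, 3, 2]].
A² = P·diag(25, 1, 16)·P⁻¹ = [[25, 0, 0], [0, 46, 30], [0, -45, -29]].
The requested entry is 46.

46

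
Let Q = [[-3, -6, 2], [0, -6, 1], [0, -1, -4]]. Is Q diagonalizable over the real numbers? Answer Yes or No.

Characteristic polynomial: p(t) = t^3 + 13t^2 + 55t + 75 = (t + 3)(t + 5)^2.
t = -5 has algebraic multiplicity 2; rank(Q + 5I) = 2, so geometric multiplicity = 1.
Geometric multiplicity < algebraic multiplicity, so Q is not diagonalizable.

No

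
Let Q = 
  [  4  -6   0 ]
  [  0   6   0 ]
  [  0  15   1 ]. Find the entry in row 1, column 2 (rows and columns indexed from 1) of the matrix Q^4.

-3120

Characteristic polynomial: t^3 - 11t^2 + 34t - 24 = (t - 6)(t - 4)(t - 1), so the eigenvalues are 1, 4, 6.
t=4: eigenvector (1, 0, 0).
t=6: eigenvector (-3, 1, 3).
t=1: eigenvector (0, 0, 1).
P = [[1, -3, 0], [0, 1, 0], [0, 3, 1]], D = diag(4, 6, 1), P⁻¹ = [[1, 3, 0], [0, 1, 0], [0, -3, 1]].
Q⁴ = P·diag(256, 1296, 1)·P⁻¹ = [[256, -3120, 0], [0, 1296, 0], [0, 3885, 1]].
The requested entry is -3120.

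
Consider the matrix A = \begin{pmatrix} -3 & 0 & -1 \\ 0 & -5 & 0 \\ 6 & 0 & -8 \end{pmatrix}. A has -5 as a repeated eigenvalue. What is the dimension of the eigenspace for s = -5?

A + 5I = [[2, 0, -1], [0, 0, 0], [6, 0, -3]].
This matrix has rank 1, so its null space has dimension 3 − 1 = 2.

2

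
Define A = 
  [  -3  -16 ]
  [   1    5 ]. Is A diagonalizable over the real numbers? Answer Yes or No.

No

Characteristic polynomial: p(μ) = μ^2 - 2μ + 1 = (μ - 1)^2.
μ = 1 has algebraic multiplicity 2; rank(A − 1I) = 1, so geometric multiplicity = 1.
Geometric multiplicity < algebraic multiplicity, so A is not diagonalizable.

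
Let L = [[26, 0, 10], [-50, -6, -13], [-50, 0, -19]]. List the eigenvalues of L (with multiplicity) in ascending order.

-6, 1, 6

Characteristic polynomial: p(μ) = μ^3 - μ^2 - 36μ + 36 = (μ - 6)(μ - 1)(μ + 6).
Roots (with multiplicity): -6, 1, 6.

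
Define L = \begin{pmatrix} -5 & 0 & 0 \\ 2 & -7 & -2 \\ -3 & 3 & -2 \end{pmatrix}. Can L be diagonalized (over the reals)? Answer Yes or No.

Yes

Characteristic polynomial: p(r) = r^3 + 14r^2 + 65r + 100 = (r + 4)(r + 5)^2.
r = -5 has algebraic multiplicity 2; rank(L + 5I) = 1, so geometric multiplicity = 2.
Every eigenvalue has geometric = algebraic multiplicity, so L is diagonalizable.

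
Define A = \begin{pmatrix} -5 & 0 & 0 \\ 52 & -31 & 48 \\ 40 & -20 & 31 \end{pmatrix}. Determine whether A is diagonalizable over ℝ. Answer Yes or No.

Characteristic polynomial: p(s) = s^3 + 5s^2 - s - 5 = (s - 1)(s + 1)(s + 5).
All 3 eigenvalues are distinct, so A is diagonalizable.

Yes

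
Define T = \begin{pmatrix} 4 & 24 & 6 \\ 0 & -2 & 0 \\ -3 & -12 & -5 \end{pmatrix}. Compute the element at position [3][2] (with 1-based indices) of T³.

-36

Characteristic polynomial: λ^3 + 3λ^2 - 4 = (λ - 1)(λ + 2)^2, so the eigenvalues are -2, -2, 1.
λ=-2: eigenvector (-4, 1, 0).
λ=-2: eigenvector (-1, 0, 1).
λ=1: eigenvector (-2, 0, 1).
P = [[-4, -1, -2], [1, 0, 0], [0, 1, 1]], D = diag(-2, -2, 1), P⁻¹ = [[0, 1, 0], [1, 4, 2], [-1, -4, -1]].
T³ = P·diag(-8, -8, 1)·P⁻¹ = [[10, 72, 18], [0, -8, 0], [-9, -36, -17]].
The requested entry is -36.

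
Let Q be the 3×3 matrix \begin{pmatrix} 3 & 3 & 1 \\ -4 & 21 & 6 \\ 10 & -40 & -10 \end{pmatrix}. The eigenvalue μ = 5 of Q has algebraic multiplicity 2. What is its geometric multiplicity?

Q − 5I = [[-2, 3, 1], [-4, 16, 6], [10, -40, -15]].
This matrix has rank 2, so its null space has dimension 3 − 2 = 1.

1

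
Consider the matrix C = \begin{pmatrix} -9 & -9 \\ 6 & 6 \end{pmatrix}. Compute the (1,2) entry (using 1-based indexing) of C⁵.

Characteristic polynomial: t^2 + 3t = t(t + 3), so the eigenvalues are -3, 0.
t=0: eigenvector (1, -1).
t=-3: eigenvector (3, -2).
P = [[1, 3], [-1, -2]], D = diag(0, -3), P⁻¹ = [[-2, -3], [1, 1]].
C⁵ = P·diag(0, -243)·P⁻¹ = [[-729, -729], [486, 486]].
The requested entry is -729.

-729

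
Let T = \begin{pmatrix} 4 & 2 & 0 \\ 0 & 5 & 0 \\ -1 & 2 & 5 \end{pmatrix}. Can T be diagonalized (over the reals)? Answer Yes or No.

Characteristic polynomial: p(λ) = λ^3 - 14λ^2 + 65λ - 100 = (λ - 5)^2(λ - 4).
λ = 5 has algebraic multiplicity 2; rank(T − 5I) = 1, so geometric multiplicity = 2.
Every eigenvalue has geometric = algebraic multiplicity, so T is diagonalizable.

Yes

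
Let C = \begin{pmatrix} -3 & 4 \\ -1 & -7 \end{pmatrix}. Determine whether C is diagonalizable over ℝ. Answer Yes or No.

No

Characteristic polynomial: p(s) = s^2 + 10s + 25 = (s + 5)^2.
s = -5 has algebraic multiplicity 2; rank(C + 5I) = 1, so geometric multiplicity = 1.
Geometric multiplicity < algebraic multiplicity, so C is not diagonalizable.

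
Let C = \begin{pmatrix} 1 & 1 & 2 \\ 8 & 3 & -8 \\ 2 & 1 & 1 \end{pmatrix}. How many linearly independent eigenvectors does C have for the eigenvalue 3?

1

C − 3I = [[-2, 1, 2], [8, 0, -8], [2, 1, -2]].
This matrix has rank 2, so its null space has dimension 3 − 2 = 1.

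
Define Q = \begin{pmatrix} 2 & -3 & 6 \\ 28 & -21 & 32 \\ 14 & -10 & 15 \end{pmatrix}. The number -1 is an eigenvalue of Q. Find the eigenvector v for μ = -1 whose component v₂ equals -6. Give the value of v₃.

-2

Q + 1I = [[3, -3, 6], [28, -20, 32], [14, -10, 16]].
Solving (Q + 1I)v = 0 gives the eigenspace spanned by (-2, -6, -2).
With v₂ = -6, v = (-2, -6, -2), so v₃ = -2.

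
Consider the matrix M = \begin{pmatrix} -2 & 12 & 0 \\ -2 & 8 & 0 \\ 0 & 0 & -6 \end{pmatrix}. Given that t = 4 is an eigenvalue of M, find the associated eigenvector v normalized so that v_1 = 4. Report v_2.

M − 4I = [[-6, 12, 0], [-2, 4, 0], [0, 0, -10]].
Solving (M − 4I)v = 0 gives the eigenspace spanned by (4, 2, 0).
With v_1 = 4, v = (4, 2, 0), so v_2 = 2.

2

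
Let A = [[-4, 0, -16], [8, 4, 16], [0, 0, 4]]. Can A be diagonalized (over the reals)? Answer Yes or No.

Yes

Characteristic polynomial: p(μ) = μ^3 - 4μ^2 - 16μ + 64 = (μ - 4)^2(μ + 4).
μ = 4 has algebraic multiplicity 2; rank(A − 4I) = 1, so geometric multiplicity = 2.
Every eigenvalue has geometric = algebraic multiplicity, so A is diagonalizable.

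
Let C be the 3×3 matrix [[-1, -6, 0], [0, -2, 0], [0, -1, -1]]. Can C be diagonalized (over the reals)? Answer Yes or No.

Characteristic polynomial: p(s) = s^3 + 4s^2 + 5s + 2 = (s + 1)^2(s + 2).
s = -1 has algebraic multiplicity 2; rank(C + 1I) = 1, so geometric multiplicity = 2.
Every eigenvalue has geometric = algebraic multiplicity, so C is diagonalizable.

Yes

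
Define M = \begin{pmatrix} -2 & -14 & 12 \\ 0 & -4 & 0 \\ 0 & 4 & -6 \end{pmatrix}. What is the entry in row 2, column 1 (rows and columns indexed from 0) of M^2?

Characteristic polynomial: μ^3 + 12μ^2 + 44μ + 48 = (μ + 2)(μ + 4)(μ + 6), so the eigenvalues are -6, -4, -2.
μ=-2: eigenvector (1, 0, 0).
μ=-4: eigenvector (-5, 1, 2).
μ=-6: eigenvector (-3, 0, 1).
P = [[1, -5, -3], [0, 1, 0], [0, 2, 1]], D = diag(-2, -4, -6), P⁻¹ = [[1, -1, 3], [0, 1, 0], [0, -2, 1]].
M² = P·diag(4, 16, 36)·P⁻¹ = [[4, 132, -96], [0, 16, 0], [0, -40, 36]].
The requested entry is -40.

-40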